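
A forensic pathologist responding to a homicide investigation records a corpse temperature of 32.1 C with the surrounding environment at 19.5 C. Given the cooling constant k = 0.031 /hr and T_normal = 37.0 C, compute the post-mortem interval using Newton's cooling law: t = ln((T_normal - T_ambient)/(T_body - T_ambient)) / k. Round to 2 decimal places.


Using Newton's law of cooling:
t = ln((T_normal - T_ambient) / (T_body - T_ambient)) / k
T_normal - T_ambient = 17.5
T_body - T_ambient = 12.6
Ratio = 1.388889
ln(ratio) = 0.328504
t = 0.328504 / 0.031 = 10.60 hours

10.60


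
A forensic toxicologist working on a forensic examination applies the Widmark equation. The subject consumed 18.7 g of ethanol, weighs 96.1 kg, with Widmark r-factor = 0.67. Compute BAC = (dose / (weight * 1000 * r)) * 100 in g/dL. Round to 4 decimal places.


Applying the Widmark formula:
BAC = (dose_g / (body_wt * 1000 * r)) * 100
Denominator = 96.1 * 1000 * 0.67 = 64387
BAC = (18.7 / 64387) * 100
BAC = 0.0290 g/dL

0.0290


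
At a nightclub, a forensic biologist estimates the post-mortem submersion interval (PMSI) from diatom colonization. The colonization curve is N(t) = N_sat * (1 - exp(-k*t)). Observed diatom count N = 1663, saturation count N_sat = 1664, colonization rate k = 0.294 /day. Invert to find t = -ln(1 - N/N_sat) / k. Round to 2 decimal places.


PMSI from diatom colonization curve:
N / N_sat = 1663 / 1664 = 0.999399
1 - N/N_sat = 0.000601
ln(1 - N/N_sat) = -7.416916
t = -ln(1 - N/N_sat) / k = -(-7.416916) / 0.294 = 25.23 days

25.23


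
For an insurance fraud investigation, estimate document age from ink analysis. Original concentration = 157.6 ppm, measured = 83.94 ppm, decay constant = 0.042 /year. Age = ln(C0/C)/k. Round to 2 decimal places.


Document age estimation:
C0/C = 157.6 / 83.94 = 1.877532
ln(C0/C) = 0.629958
t = 0.629958 / 0.042 = 15.00 years

15.00


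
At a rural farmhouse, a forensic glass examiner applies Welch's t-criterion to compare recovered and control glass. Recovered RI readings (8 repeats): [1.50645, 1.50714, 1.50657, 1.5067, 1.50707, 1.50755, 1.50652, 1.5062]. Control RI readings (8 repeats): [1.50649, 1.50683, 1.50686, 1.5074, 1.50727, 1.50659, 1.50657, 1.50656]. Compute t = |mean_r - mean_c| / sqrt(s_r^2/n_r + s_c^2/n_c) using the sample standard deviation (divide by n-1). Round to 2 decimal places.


Welch's t-criterion for glass RI comparison:
Recovered mean = sum / n_r = 12.0542 / 8 = 1.506775
Control mean = sum / n_c = 12.05457 / 8 = 1.5068213
Recovered sample variance s_r^2 = 1.95686e-07
Control sample variance s_c^2 = 1.18927e-07
Welch SE (unpooled) = sqrt(s_r^2/n_r + s_c^2/n_c) = sqrt(2.44607e-08 + 1.48658e-08) = sqrt(3.93265e-08) = 0.000198309
|mean_r - mean_c| = 4.625e-05
t = 4.625e-05 / 0.000198309 = 0.23

0.23


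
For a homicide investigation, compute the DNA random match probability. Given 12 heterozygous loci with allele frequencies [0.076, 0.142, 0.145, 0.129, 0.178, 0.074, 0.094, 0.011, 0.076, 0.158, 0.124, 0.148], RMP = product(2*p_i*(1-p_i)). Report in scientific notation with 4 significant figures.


Computing RMP for 12 loci:
Locus 1: 2 * 0.076 * 0.924 = 0.140448
Locus 2: 2 * 0.142 * 0.858 = 0.243672
Locus 3: 2 * 0.145 * 0.855 = 0.24795
Locus 4: 2 * 0.129 * 0.871 = 0.224718
Locus 5: 2 * 0.178 * 0.822 = 0.292632
Locus 6: 2 * 0.074 * 0.926 = 0.137048
Locus 7: 2 * 0.094 * 0.906 = 0.170328
Locus 8: 2 * 0.011 * 0.989 = 0.021758
Locus 9: 2 * 0.076 * 0.924 = 0.140448
Locus 10: 2 * 0.158 * 0.842 = 0.266072
Locus 11: 2 * 0.124 * 0.876 = 0.217248
Locus 12: 2 * 0.148 * 0.852 = 0.252192
RMP = 5.803e-10

5.803e-10


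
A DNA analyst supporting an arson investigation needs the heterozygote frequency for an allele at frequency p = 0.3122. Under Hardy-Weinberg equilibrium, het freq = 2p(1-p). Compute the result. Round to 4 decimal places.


Hardy-Weinberg heterozygote frequency:
q = 1 - p = 1 - 0.3122 = 0.6878
2pq = 2 * 0.3122 * 0.6878 = 0.4295

0.4295


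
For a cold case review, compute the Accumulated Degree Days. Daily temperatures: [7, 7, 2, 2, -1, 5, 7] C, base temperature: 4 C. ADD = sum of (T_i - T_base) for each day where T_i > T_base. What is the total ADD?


Computing ADD day by day:
Day 1: max(0, 7 - 4) = 3
Day 2: max(0, 7 - 4) = 3
Day 3: max(0, 2 - 4) = 0
Day 4: max(0, 2 - 4) = 0
Day 5: max(0, -1 - 4) = 0
Day 6: max(0, 5 - 4) = 1
Day 7: max(0, 7 - 4) = 3
Total ADD = 10

10


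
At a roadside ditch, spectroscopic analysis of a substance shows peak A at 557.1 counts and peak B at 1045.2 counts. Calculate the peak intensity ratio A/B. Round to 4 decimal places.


Spectral peak ratio:
Peak A = 557.1 counts
Peak B = 1045.2 counts
Ratio = 557.1 / 1045.2 = 0.5330

0.5330


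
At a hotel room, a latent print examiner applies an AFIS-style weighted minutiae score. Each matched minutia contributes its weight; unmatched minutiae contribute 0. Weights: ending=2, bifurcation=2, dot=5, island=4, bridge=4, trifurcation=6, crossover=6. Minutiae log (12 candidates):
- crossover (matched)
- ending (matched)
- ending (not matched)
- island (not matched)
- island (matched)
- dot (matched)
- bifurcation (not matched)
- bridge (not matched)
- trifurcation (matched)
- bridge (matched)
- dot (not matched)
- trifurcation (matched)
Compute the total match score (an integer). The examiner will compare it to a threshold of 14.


Weighted minutiae match score:
  crossover: matched, +6 (running total 6)
  ending: matched, +2 (running total 8)
  ending: not matched, +0
  island: not matched, +0
  island: matched, +4 (running total 12)
  dot: matched, +5 (running total 17)
  bifurcation: not matched, +0
  bridge: not matched, +0
  trifurcation: matched, +6 (running total 23)
  bridge: matched, +4 (running total 27)
  dot: not matched, +0
  trifurcation: matched, +6 (running total 33)
Total score = 33
Threshold = 14; verdict = identification

33


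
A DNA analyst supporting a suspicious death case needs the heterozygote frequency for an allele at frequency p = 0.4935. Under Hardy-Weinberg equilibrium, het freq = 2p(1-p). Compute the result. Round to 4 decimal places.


Hardy-Weinberg heterozygote frequency:
q = 1 - p = 1 - 0.4935 = 0.5065
2pq = 2 * 0.4935 * 0.5065 = 0.4999

0.4999


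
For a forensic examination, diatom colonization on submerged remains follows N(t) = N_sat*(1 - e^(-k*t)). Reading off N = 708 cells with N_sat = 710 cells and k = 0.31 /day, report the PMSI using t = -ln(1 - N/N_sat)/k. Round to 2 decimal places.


PMSI from diatom colonization curve:
N / N_sat = 708 / 710 = 0.997183
1 - N/N_sat = 0.002817
ln(1 - N/N_sat) = -5.872083
t = -ln(1 - N/N_sat) / k = -(-5.872083) / 0.31 = 18.94 days

18.94


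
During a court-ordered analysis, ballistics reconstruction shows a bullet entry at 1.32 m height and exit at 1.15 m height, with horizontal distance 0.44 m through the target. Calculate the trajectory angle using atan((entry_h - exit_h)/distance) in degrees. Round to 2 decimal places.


Bullet trajectory angle:
Height difference = 1.32 - 1.15 = 0.17 m
angle = atan(0.17 / 0.44)
angle = atan(0.386364)
angle = 21.12 degrees

21.12


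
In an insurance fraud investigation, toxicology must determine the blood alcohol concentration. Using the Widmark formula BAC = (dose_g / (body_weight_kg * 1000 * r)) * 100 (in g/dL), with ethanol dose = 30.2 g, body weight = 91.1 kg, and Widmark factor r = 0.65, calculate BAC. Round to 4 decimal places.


Applying the Widmark formula:
BAC = (dose_g / (body_wt * 1000 * r)) * 100
Denominator = 91.1 * 1000 * 0.65 = 59215
BAC = (30.2 / 59215) * 100
BAC = 0.0510 g/dL

0.0510


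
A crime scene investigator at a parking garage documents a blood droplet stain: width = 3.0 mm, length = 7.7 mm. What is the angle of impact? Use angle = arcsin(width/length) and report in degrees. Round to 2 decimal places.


Blood spatter impact angle calculation:
width / length = 3.0 / 7.7 = 0.38961
angle = arcsin(0.38961)
angle = 22.93 degrees

22.93


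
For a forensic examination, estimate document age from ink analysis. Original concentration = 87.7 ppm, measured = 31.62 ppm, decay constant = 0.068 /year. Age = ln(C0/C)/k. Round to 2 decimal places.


Document age estimation:
C0/C = 87.7 / 31.62 = 2.773561
ln(C0/C) = 1.020132
t = 1.020132 / 0.068 = 15.00 years

15.00


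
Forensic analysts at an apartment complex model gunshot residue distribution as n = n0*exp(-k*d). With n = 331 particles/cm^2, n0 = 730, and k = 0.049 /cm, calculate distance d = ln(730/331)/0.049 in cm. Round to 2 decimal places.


GSR distance calculation:
n0/n = 730 / 331 = 2.205438
ln(n0/n) = 0.790926
d = 0.790926 / 0.049 = 16.14 cm

16.14


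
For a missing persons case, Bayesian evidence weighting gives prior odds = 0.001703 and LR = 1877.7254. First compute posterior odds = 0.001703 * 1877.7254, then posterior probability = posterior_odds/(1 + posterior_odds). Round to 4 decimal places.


Bayesian evidence evaluation:
Posterior odds = prior_odds * LR = 0.001703 * 1877.7254 = 3.197766
Posterior probability = posterior_odds / (1 + posterior_odds)
= 3.197766 / (1 + 3.197766)
= 3.197766 / 4.197766
= 0.7618

0.7618


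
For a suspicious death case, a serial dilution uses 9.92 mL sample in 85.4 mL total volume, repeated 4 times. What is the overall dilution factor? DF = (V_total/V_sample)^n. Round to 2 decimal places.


Dilution factor calculation:
Single dilution = V_total / V_sample = 85.4 / 9.92 ≈ 8.608871
Number of dilutions = 4
Total DF = (85.4 / 9.92)^4 (full precision, rounded at the end) = 5492.69

5492.69


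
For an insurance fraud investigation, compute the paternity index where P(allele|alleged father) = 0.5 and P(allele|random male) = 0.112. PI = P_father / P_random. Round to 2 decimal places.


Paternity Index calculation:
PI = P(allele|father) / P(allele|random)
PI = 0.5 / 0.112
PI = 4.46

4.46


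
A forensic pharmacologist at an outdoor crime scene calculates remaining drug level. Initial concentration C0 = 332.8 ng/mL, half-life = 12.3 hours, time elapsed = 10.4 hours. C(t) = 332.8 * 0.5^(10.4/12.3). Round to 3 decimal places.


Drug concentration decay:
Number of half-lives = t / t_half = 10.4 / 12.3 = 0.845528
Decay factor = 0.5^0.845528 = 0.5565071
C(t) = 332.8 * 0.5565071 = 185.206 ng/mL

185.206


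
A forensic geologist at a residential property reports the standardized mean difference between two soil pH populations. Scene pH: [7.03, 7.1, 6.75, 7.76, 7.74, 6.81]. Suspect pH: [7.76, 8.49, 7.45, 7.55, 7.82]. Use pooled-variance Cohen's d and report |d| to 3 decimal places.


Pooled-variance Cohen's d for soil pH comparison:
Scene mean = 43.19 / 6 = 7.198333
Suspect mean = 39.07 / 5 = 7.814
Scene sample variance s_s^2 = 0.199737
Suspect sample variance s_c^2 = 0.16553
Pooled variance = ((n_s-1)*s_s^2 + (n_c-1)*s_c^2) / (n_s + n_c - 2) = 0.184534
Pooled SD = sqrt(0.184534) = 0.429574
Mean difference = -0.615667
|d| = |-0.615667| / 0.429574 = 1.433

1.433


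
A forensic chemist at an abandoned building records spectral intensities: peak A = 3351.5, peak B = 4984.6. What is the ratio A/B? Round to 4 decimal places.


Spectral peak ratio:
Peak A = 3351.5 counts
Peak B = 4984.6 counts
Ratio = 3351.5 / 4984.6 = 0.6724

0.6724


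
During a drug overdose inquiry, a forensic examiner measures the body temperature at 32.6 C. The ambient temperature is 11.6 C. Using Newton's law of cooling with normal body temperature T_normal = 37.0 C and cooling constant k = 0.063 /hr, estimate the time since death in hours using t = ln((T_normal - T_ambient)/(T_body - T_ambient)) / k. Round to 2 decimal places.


Using Newton's law of cooling:
t = ln((T_normal - T_ambient) / (T_body - T_ambient)) / k
T_normal - T_ambient = 25.4
T_body - T_ambient = 21.0
Ratio = 1.209524
ln(ratio) = 0.190227
t = 0.190227 / 0.063 = 3.02 hours

3.02


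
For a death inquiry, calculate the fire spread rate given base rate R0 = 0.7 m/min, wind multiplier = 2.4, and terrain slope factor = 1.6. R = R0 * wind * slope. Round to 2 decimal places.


Fire spread rate calculation:
R = R0 * wind_factor * slope_factor
= 0.7 * 2.4 * 1.6
= 1.68 * 1.6
= 2.69 m/min

2.69


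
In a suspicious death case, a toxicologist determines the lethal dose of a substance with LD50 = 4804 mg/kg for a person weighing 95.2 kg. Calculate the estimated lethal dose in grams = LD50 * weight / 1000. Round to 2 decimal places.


Lethal dose calculation:
Lethal dose = LD50 * body_weight / 1000
= 4804 * 95.2 / 1000
= 457340.8 / 1000
= 457.34 g

457.34


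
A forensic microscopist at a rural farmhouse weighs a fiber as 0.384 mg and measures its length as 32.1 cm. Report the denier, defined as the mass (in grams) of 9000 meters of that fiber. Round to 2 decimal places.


Denier calculation:
Mass in grams = 0.384 mg / 1000 = 0.000384 g
Length in meters = 32.1 cm / 100 = 0.321 m
Linear density = mass / length = 0.000384 / 0.321 = 0.00119626 g/m
Denier = (g/m) * 9000 = 0.00119626 * 9000 = 10.77

10.77


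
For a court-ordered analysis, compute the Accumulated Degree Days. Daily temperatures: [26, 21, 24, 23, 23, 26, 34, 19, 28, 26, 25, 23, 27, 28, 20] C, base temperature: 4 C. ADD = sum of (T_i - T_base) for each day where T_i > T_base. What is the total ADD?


Computing ADD day by day:
Day 1: max(0, 26 - 4) = 22
Day 2: max(0, 21 - 4) = 17
Day 3: max(0, 24 - 4) = 20
Day 4: max(0, 23 - 4) = 19
Day 5: max(0, 23 - 4) = 19
Day 6: max(0, 26 - 4) = 22
Day 7: max(0, 34 - 4) = 30
Day 8: max(0, 19 - 4) = 15
Day 9: max(0, 28 - 4) = 24
Day 10: max(0, 26 - 4) = 22
Day 11: max(0, 25 - 4) = 21
Day 12: max(0, 23 - 4) = 19
Day 13: max(0, 27 - 4) = 23
Day 14: max(0, 28 - 4) = 24
Day 15: max(0, 20 - 4) = 16
Total ADD = 313

313


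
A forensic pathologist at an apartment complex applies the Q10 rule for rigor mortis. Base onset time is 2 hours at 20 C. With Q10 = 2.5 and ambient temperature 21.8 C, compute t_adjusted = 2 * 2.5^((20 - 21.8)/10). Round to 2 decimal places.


Rigor mortis time adjustment:
Exponent = (T_ref - T_actual) / 10 = (20 - 21.8) / 10 = -0.18
Q10 factor = 2.5^-0.18 = 0.84795
t_adjusted = 2 * 0.84795 = 1.70 hours

1.70


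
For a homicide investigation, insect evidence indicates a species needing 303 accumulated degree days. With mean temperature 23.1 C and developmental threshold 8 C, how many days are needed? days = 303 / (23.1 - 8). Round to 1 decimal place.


Insect development time:
Effective temperature = avg_temp - T_base = 23.1 - 8 = 15.1 C
Days = ADD / effective_temp = 303 / 15.1 = 20.1 days

20.1


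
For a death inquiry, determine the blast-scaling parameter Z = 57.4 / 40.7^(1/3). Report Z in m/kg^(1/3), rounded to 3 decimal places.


Scaled distance calculation:
W^(1/3) = 40.7^(1/3) = 3.439786
Z = R / W^(1/3) = 57.4 / 3.439786
Z = 16.687 m/kg^(1/3)

16.687


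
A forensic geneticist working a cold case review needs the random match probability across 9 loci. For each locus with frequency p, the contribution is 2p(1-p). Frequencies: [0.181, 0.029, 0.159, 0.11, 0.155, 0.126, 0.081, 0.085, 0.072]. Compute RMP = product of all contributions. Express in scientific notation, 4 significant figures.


Computing RMP for 9 loci:
Locus 1: 2 * 0.181 * 0.819 = 0.296478
Locus 2: 2 * 0.029 * 0.971 = 0.056318
Locus 3: 2 * 0.159 * 0.841 = 0.267438
Locus 4: 2 * 0.11 * 0.89 = 0.1958
Locus 5: 2 * 0.155 * 0.845 = 0.26195
Locus 6: 2 * 0.126 * 0.874 = 0.220248
Locus 7: 2 * 0.081 * 0.919 = 0.148878
Locus 8: 2 * 0.085 * 0.915 = 0.15555
Locus 9: 2 * 0.072 * 0.928 = 0.133632
RMP = 1.561e-07

1.561e-07


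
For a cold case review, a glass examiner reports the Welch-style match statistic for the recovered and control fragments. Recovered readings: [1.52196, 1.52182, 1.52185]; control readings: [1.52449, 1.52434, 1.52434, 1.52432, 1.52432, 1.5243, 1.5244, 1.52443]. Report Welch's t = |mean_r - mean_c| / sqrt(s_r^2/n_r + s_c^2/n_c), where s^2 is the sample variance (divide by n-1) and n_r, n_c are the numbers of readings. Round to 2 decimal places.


Welch's t-criterion for glass RI comparison:
Recovered mean = sum / n_r = 4.56563 / 3 = 1.5218767
Control mean = sum / n_c = 12.19494 / 8 = 1.5243675
Recovered sample variance s_r^2 = 5.43333e-09
Control sample variance s_c^2 = 4.36429e-09
Welch SE (unpooled) = sqrt(s_r^2/n_r + s_c^2/n_c) = sqrt(1.81111e-09 + 5.45536e-10) = sqrt(2.35665e-09) = 4.85453e-05
|mean_r - mean_c| = 0.00249083
t = 0.00249083 / 4.85453e-05 = 51.31

51.31


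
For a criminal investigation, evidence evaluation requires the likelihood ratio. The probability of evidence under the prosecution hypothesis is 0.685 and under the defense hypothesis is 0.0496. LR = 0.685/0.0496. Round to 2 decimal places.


Likelihood ratio calculation:
LR = P(E|Hp) / P(E|Hd)
LR = 0.685 / 0.0496
LR = 13.81

13.81


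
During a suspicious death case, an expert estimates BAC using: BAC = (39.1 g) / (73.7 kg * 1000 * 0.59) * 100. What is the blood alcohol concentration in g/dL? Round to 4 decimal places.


Applying the Widmark formula:
BAC = (dose_g / (body_wt * 1000 * r)) * 100
Denominator = 73.7 * 1000 * 0.59 = 43483
BAC = (39.1 / 43483) * 100
BAC = 0.0899 g/dL

0.0899


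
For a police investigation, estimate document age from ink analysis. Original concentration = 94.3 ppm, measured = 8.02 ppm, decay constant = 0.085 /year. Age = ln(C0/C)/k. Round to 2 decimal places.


Document age estimation:
C0/C = 94.3 / 8.02 = 11.758105
ln(C0/C) = 2.464543
t = 2.464543 / 0.085 = 28.99 years

28.99


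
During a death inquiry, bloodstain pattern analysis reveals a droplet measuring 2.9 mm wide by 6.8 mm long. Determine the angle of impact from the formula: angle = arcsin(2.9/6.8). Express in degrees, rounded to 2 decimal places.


Blood spatter impact angle calculation:
width / length = 2.9 / 6.8 = 0.426471
angle = arcsin(0.426471)
angle = 25.24 degrees

25.24


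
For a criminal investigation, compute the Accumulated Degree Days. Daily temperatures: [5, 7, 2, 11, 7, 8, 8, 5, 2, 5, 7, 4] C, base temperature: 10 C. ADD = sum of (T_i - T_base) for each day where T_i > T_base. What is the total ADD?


Computing ADD day by day:
Day 1: max(0, 5 - 10) = 0
Day 2: max(0, 7 - 10) = 0
Day 3: max(0, 2 - 10) = 0
Day 4: max(0, 11 - 10) = 1
Day 5: max(0, 7 - 10) = 0
Day 6: max(0, 8 - 10) = 0
Day 7: max(0, 8 - 10) = 0
Day 8: max(0, 5 - 10) = 0
Day 9: max(0, 2 - 10) = 0
Day 10: max(0, 5 - 10) = 0
Day 11: max(0, 7 - 10) = 0
Day 12: max(0, 4 - 10) = 0
Total ADD = 1

1


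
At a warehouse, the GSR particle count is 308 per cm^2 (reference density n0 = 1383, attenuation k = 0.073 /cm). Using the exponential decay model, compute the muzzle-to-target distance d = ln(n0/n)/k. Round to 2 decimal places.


GSR distance calculation:
n0/n = 1383 / 308 = 4.49026
ln(n0/n) = 1.501911
d = 1.501911 / 0.073 = 20.57 cm

20.57


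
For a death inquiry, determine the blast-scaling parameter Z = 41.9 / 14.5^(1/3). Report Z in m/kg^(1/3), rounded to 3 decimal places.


Scaled distance calculation:
W^(1/3) = 14.5^(1/3) = 2.438499
Z = R / W^(1/3) = 41.9 / 2.438499
Z = 17.183 m/kg^(1/3)

17.183


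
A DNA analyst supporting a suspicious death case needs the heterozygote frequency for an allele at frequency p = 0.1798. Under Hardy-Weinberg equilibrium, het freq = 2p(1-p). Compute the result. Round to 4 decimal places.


Hardy-Weinberg heterozygote frequency:
q = 1 - p = 1 - 0.1798 = 0.8202
2pq = 2 * 0.1798 * 0.8202 = 0.2949

0.2949


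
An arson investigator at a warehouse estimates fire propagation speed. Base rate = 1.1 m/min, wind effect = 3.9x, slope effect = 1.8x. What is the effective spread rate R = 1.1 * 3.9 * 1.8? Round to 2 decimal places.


Fire spread rate calculation:
R = R0 * wind_factor * slope_factor
= 1.1 * 3.9 * 1.8
= 4.29 * 1.8
= 7.72 m/min

7.72


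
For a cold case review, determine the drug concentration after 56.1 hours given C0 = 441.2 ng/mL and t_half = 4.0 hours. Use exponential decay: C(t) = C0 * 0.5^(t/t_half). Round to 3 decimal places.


Drug concentration decay:
Number of half-lives = t / t_half = 56.1 / 4.0 = 14.025
Decay factor = 0.5^14.025 = 0.00005999
C(t) = 441.2 * 0.00005999 = 0.026 ng/mL

0.026


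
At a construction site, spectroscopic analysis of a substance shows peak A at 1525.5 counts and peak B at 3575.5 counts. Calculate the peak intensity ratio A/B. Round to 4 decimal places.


Spectral peak ratio:
Peak A = 1525.5 counts
Peak B = 3575.5 counts
Ratio = 1525.5 / 3575.5 = 0.4267

0.4267


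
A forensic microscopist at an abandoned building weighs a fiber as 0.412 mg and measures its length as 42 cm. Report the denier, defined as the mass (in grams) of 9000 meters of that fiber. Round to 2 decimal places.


Denier calculation:
Mass in grams = 0.412 mg / 1000 = 0.000412 g
Length in meters = 42 cm / 100 = 0.42 m
Linear density = mass / length = 0.000412 / 0.42 = 0.00098095 g/m
Denier = (g/m) * 9000 = 0.00098095 * 9000 = 8.83

8.83


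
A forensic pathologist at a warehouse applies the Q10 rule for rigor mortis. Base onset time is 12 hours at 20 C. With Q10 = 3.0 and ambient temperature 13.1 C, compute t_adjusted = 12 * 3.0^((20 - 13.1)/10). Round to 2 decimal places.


Rigor mortis time adjustment:
Exponent = (T_ref - T_actual) / 10 = (20 - 13.1) / 10 = 0.69
Q10 factor = 3.0^0.69 = 2.13409
t_adjusted = 12 * 2.13409 = 25.61 hours

25.61


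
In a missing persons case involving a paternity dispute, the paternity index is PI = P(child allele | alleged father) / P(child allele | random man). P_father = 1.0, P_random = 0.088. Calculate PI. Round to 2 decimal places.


Paternity Index calculation:
PI = P(allele|father) / P(allele|random)
PI = 1.0 / 0.088
PI = 11.36

11.36


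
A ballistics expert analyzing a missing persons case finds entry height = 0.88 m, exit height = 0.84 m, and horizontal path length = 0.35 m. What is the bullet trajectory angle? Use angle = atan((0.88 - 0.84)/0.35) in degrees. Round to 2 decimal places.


Bullet trajectory angle:
Height difference = 0.88 - 0.84 = 0.04 m
angle = atan(0.04 / 0.35)
angle = atan(0.114286)
angle = 6.52 degrees

6.52


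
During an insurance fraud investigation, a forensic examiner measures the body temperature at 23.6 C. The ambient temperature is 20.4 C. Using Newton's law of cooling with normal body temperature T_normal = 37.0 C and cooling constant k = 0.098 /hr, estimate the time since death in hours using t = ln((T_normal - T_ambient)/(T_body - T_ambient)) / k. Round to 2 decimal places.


Using Newton's law of cooling:
t = ln((T_normal - T_ambient) / (T_body - T_ambient)) / k
T_normal - T_ambient = 16.6
T_body - T_ambient = 3.2
Ratio = 5.1875
ln(ratio) = 1.646252
t = 1.646252 / 0.098 = 16.80 hours

16.80


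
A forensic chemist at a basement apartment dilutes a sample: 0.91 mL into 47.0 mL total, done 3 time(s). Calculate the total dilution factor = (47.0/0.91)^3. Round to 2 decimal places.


Dilution factor calculation:
Single dilution = V_total / V_sample = 47.0 / 0.91 ≈ 51.648352
Number of dilutions = 3
Total DF = (47.0 / 0.91)^3 (full precision, rounded at the end) = 137774.68

137774.68


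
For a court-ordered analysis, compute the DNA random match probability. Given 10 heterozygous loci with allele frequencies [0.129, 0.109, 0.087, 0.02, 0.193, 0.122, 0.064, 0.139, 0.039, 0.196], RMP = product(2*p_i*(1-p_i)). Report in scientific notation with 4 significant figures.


Computing RMP for 10 loci:
Locus 1: 2 * 0.129 * 0.871 = 0.224718
Locus 2: 2 * 0.109 * 0.891 = 0.194238
Locus 3: 2 * 0.087 * 0.913 = 0.158862
Locus 4: 2 * 0.02 * 0.98 = 0.0392
Locus 5: 2 * 0.193 * 0.807 = 0.311502
Locus 6: 2 * 0.122 * 0.878 = 0.214232
Locus 7: 2 * 0.064 * 0.936 = 0.119808
Locus 8: 2 * 0.139 * 0.861 = 0.239358
Locus 9: 2 * 0.039 * 0.961 = 0.074958
Locus 10: 2 * 0.196 * 0.804 = 0.315168
RMP = 1.229e-08

1.229e-08


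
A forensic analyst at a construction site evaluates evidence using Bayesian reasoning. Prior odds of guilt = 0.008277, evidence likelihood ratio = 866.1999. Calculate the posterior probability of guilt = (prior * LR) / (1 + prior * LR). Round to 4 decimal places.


Bayesian evidence evaluation:
Posterior odds = prior_odds * LR = 0.008277 * 866.1999 = 7.169537
Posterior probability = posterior_odds / (1 + posterior_odds)
= 7.169537 / (1 + 7.169537)
= 7.169537 / 8.169537
= 0.8776

0.8776


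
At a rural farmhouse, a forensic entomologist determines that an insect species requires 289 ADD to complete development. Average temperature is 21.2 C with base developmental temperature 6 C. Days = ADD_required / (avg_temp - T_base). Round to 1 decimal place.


Insect development time:
Effective temperature = avg_temp - T_base = 21.2 - 6 = 15.2 C
Days = ADD / effective_temp = 289 / 15.2 = 19.0 days

19.0


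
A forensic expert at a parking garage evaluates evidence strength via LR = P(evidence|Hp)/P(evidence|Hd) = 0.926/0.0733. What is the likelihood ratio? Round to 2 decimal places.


Likelihood ratio calculation:
LR = P(E|Hp) / P(E|Hd)
LR = 0.926 / 0.0733
LR = 12.63

12.63


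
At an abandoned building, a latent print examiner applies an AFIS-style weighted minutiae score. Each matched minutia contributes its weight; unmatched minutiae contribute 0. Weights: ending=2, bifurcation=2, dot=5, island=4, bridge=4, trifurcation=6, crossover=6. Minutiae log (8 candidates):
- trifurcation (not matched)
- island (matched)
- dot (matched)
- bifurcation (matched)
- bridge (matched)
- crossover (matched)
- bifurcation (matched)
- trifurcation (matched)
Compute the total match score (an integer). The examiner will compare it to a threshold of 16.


Weighted minutiae match score:
  trifurcation: not matched, +0
  island: matched, +4 (running total 4)
  dot: matched, +5 (running total 9)
  bifurcation: matched, +2 (running total 11)
  bridge: matched, +4 (running total 15)
  crossover: matched, +6 (running total 21)
  bifurcation: matched, +2 (running total 23)
  trifurcation: matched, +6 (running total 29)
Total score = 29
Threshold = 16; verdict = identification

29


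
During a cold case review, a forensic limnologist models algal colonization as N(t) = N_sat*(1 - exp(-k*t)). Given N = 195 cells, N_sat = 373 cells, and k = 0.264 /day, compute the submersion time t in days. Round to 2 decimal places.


PMSI from diatom colonization curve:
N / N_sat = 195 / 373 = 0.522788
1 - N/N_sat = 0.477212
ln(1 - N/N_sat) = -0.739794
t = -ln(1 - N/N_sat) / k = -(-0.739794) / 0.264 = 2.80 days

2.80


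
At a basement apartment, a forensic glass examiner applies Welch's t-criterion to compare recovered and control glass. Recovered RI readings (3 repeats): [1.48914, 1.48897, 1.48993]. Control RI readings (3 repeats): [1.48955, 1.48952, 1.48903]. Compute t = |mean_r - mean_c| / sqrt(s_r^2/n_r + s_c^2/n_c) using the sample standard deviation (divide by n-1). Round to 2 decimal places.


Welch's t-criterion for glass RI comparison:
Recovered mean = sum / n_r = 4.46804 / 3 = 1.4893467
Control mean = sum / n_c = 4.4681 / 3 = 1.4893667
Recovered sample variance s_r^2 = 2.62433e-07
Control sample variance s_c^2 = 8.52333e-08
Welch SE (unpooled) = sqrt(s_r^2/n_r + s_c^2/n_c) = sqrt(8.74778e-08 + 2.84111e-08) = sqrt(1.15889e-07) = 0.000340425
|mean_r - mean_c| = 2e-05
t = 2e-05 / 0.000340425 = 0.06

0.06


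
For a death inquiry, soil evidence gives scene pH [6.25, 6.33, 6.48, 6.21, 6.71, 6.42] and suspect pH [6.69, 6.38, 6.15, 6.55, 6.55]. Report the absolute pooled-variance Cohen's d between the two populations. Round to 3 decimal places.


Pooled-variance Cohen's d for soil pH comparison:
Scene mean = 38.4 / 6 = 6.4
Suspect mean = 32.32 / 5 = 6.464
Scene sample variance s_s^2 = 0.03328
Suspect sample variance s_c^2 = 0.04288
Pooled variance = ((n_s-1)*s_s^2 + (n_c-1)*s_c^2) / (n_s + n_c - 2) = 0.037547
Pooled SD = sqrt(0.037547) = 0.19377
Mean difference = -0.064
|d| = |-0.064| / 0.19377 = 0.330

0.330


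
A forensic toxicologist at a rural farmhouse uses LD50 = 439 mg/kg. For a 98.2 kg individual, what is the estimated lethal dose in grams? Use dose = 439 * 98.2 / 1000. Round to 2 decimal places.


Lethal dose calculation:
Lethal dose = LD50 * body_weight / 1000
= 439 * 98.2 / 1000
= 43109.8 / 1000
= 43.11 g

43.11


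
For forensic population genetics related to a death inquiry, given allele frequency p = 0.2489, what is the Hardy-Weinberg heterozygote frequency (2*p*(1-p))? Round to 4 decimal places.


Hardy-Weinberg heterozygote frequency:
q = 1 - p = 1 - 0.2489 = 0.7511
2pq = 2 * 0.2489 * 0.7511 = 0.3739

0.3739


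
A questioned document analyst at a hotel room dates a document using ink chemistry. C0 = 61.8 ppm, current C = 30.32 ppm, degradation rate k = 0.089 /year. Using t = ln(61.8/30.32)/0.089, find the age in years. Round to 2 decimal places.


Document age estimation:
C0/C = 61.8 / 30.32 = 2.038259
ln(C0/C) = 0.712096
t = 0.712096 / 0.089 = 8.00 years

8.00


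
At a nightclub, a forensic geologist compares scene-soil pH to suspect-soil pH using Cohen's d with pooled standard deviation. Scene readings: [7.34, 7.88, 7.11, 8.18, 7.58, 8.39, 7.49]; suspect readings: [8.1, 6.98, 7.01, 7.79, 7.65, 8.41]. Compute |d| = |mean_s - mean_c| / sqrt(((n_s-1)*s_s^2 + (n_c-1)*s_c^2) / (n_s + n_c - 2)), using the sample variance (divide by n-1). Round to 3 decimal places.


Pooled-variance Cohen's d for soil pH comparison:
Scene mean = 53.97 / 7 = 7.71
Suspect mean = 45.94 / 6 = 7.656667
Scene sample variance s_s^2 = 0.2124
Suspect sample variance s_c^2 = 0.331587
Pooled variance = ((n_s-1)*s_s^2 + (n_c-1)*s_c^2) / (n_s + n_c - 2) = 0.266576
Pooled SD = sqrt(0.266576) = 0.51631
Mean difference = 0.053333
|d| = |0.053333| / 0.51631 = 0.103

0.103


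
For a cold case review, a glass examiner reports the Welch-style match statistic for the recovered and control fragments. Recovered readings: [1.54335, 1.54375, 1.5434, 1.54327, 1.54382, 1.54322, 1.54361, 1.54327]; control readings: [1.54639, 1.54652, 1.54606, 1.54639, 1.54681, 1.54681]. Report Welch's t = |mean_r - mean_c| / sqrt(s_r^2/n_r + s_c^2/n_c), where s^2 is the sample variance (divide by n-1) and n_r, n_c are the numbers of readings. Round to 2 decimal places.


Welch's t-criterion for glass RI comparison:
Recovered mean = sum / n_r = 12.34769 / 8 = 1.5434613
Control mean = sum / n_c = 9.27898 / 6 = 1.5464967
Recovered sample variance s_r^2 = 5.45268e-08
Control sample variance s_c^2 = 8.20667e-08
Welch SE (unpooled) = sqrt(s_r^2/n_r + s_c^2/n_c) = sqrt(6.81585e-09 + 1.36778e-08) = sqrt(2.04936e-08) = 0.000143156
|mean_r - mean_c| = 0.00303542
t = 0.00303542 / 0.000143156 = 21.20

21.20


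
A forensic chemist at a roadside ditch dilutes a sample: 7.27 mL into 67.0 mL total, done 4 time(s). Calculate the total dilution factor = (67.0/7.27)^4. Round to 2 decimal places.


Dilution factor calculation:
Single dilution = V_total / V_sample = 67.0 / 7.27 ≈ 9.215956
Number of dilutions = 4
Total DF = (67.0 / 7.27)^4 (full precision, rounded at the end) = 7213.76

7213.76


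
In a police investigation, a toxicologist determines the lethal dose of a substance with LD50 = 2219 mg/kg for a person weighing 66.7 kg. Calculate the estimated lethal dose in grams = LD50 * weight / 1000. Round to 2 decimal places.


Lethal dose calculation:
Lethal dose = LD50 * body_weight / 1000
= 2219 * 66.7 / 1000
= 148007.3 / 1000
= 148.01 g

148.01


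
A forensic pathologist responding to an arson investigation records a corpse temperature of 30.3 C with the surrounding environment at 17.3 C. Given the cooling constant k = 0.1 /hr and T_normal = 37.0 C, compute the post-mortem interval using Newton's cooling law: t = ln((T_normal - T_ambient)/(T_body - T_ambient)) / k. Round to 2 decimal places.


Using Newton's law of cooling:
t = ln((T_normal - T_ambient) / (T_body - T_ambient)) / k
T_normal - T_ambient = 19.7
T_body - T_ambient = 13.0
Ratio = 1.515385
ln(ratio) = 0.41567
t = 0.41567 / 0.1 = 4.16 hours

4.16


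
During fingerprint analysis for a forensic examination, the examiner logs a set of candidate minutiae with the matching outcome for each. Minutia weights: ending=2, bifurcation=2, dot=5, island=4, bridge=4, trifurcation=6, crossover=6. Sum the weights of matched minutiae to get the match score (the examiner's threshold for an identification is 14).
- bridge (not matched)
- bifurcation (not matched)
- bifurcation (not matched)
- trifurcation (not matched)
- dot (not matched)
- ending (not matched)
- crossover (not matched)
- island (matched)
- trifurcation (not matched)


Weighted minutiae match score:
  bridge: not matched, +0
  bifurcation: not matched, +0
  bifurcation: not matched, +0
  trifurcation: not matched, +0
  dot: not matched, +0
  ending: not matched, +0
  crossover: not matched, +0
  island: matched, +4 (running total 4)
  trifurcation: not matched, +0
Total score = 4
Threshold = 14; verdict = inconclusive

4


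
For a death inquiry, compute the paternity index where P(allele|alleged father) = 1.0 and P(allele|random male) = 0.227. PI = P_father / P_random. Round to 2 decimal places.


Paternity Index calculation:
PI = P(allele|father) / P(allele|random)
PI = 1.0 / 0.227
PI = 4.41

4.41


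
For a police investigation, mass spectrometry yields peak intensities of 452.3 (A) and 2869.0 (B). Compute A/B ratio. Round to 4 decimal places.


Spectral peak ratio:
Peak A = 452.3 counts
Peak B = 2869.0 counts
Ratio = 452.3 / 2869.0 = 0.1577

0.1577


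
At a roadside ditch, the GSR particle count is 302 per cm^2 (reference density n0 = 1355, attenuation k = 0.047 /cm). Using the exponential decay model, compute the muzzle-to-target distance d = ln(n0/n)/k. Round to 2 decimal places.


GSR distance calculation:
n0/n = 1355 / 302 = 4.486755
ln(n0/n) = 1.50113
d = 1.50113 / 0.047 = 31.94 cm

31.94


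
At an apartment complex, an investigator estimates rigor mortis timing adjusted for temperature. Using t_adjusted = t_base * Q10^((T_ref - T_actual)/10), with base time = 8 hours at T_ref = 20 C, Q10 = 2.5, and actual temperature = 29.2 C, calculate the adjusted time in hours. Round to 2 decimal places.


Rigor mortis time adjustment:
Exponent = (T_ref - T_actual) / 10 = (20 - 29.2) / 10 = -0.92
Q10 factor = 2.5^-0.92 = 0.43042
t_adjusted = 8 * 0.43042 = 3.44 hours

3.44


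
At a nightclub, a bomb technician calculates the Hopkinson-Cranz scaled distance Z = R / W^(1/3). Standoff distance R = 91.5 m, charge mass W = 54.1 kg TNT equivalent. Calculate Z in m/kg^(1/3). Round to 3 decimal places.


Scaled distance calculation:
W^(1/3) = 54.1^(1/3) = 3.782095
Z = R / W^(1/3) = 91.5 / 3.782095
Z = 24.193 m/kg^(1/3)

24.193


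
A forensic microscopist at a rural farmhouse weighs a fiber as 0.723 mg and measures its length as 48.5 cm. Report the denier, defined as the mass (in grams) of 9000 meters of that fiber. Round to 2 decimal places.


Denier calculation:
Mass in grams = 0.723 mg / 1000 = 0.000723 g
Length in meters = 48.5 cm / 100 = 0.485 m
Linear density = mass / length = 0.000723 / 0.485 = 0.00149072 g/m
Denier = (g/m) * 9000 = 0.00149072 * 9000 = 13.42

13.42


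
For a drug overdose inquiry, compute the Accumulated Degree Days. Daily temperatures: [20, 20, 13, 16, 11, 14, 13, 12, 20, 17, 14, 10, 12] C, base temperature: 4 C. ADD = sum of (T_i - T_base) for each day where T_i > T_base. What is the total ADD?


Computing ADD day by day:
Day 1: max(0, 20 - 4) = 16
Day 2: max(0, 20 - 4) = 16
Day 3: max(0, 13 - 4) = 9
Day 4: max(0, 16 - 4) = 12
Day 5: max(0, 11 - 4) = 7
Day 6: max(0, 14 - 4) = 10
Day 7: max(0, 13 - 4) = 9
Day 8: max(0, 12 - 4) = 8
Day 9: max(0, 20 - 4) = 16
Day 10: max(0, 17 - 4) = 13
Day 11: max(0, 14 - 4) = 10
Day 12: max(0, 10 - 4) = 6
Day 13: max(0, 12 - 4) = 8
Total ADD = 140

140


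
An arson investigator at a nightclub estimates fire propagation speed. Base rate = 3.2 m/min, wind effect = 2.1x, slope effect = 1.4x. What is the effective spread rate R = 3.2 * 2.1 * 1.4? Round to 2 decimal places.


Fire spread rate calculation:
R = R0 * wind_factor * slope_factor
= 3.2 * 2.1 * 1.4
= 6.72 * 1.4
= 9.41 m/min

9.41


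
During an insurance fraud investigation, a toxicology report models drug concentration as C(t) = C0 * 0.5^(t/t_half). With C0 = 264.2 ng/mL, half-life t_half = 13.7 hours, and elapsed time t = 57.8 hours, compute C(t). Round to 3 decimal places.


Drug concentration decay:
Number of half-lives = t / t_half = 57.8 / 13.7 = 4.218978
Decay factor = 0.5^4.218978 = 0.05369837
C(t) = 264.2 * 0.05369837 = 14.187 ng/mL

14.187


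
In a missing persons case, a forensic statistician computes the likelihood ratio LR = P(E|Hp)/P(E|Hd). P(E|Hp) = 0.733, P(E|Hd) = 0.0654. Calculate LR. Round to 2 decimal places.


Likelihood ratio calculation:
LR = P(E|Hp) / P(E|Hd)
LR = 0.733 / 0.0654
LR = 11.21

11.21


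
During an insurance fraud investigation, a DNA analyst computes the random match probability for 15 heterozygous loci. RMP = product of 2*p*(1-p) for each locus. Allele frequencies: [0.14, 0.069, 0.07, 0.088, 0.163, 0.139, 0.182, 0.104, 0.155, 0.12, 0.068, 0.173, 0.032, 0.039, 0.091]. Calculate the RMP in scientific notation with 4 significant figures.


Computing RMP for 15 loci:
Locus 1: 2 * 0.14 * 0.86 = 0.2408
Locus 2: 2 * 0.069 * 0.931 = 0.128478
Locus 3: 2 * 0.07 * 0.93 = 0.1302
Locus 4: 2 * 0.088 * 0.912 = 0.160512
Locus 5: 2 * 0.163 * 0.837 = 0.272862
Locus 6: 2 * 0.139 * 0.861 = 0.239358
Locus 7: 2 * 0.182 * 0.818 = 0.297752
Locus 8: 2 * 0.104 * 0.896 = 0.186368
Locus 9: 2 * 0.155 * 0.845 = 0.26195
Locus 10: 2 * 0.12 * 0.88 = 0.2112
Locus 11: 2 * 0.068 * 0.932 = 0.126752
Locus 12: 2 * 0.173 * 0.827 = 0.286142
Locus 13: 2 * 0.032 * 0.968 = 0.061952
Locus 14: 2 * 0.039 * 0.961 = 0.074958
Locus 15: 2 * 0.091 * 0.909 = 0.165438
RMP = 3.612e-12

3.612e-12


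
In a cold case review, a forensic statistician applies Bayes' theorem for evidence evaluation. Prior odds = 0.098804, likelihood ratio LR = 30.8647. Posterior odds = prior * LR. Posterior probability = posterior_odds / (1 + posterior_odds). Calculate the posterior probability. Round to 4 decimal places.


Bayesian evidence evaluation:
Posterior odds = prior_odds * LR = 0.098804 * 30.8647 = 3.049556
Posterior probability = posterior_odds / (1 + posterior_odds)
= 3.049556 / (1 + 3.049556)
= 3.049556 / 4.049556
= 0.7531

0.7531


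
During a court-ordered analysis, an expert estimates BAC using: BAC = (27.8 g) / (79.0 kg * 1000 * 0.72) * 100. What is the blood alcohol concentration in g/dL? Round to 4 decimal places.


Applying the Widmark formula:
BAC = (dose_g / (body_wt * 1000 * r)) * 100
Denominator = 79.0 * 1000 * 0.72 = 56880
BAC = (27.8 / 56880) * 100
BAC = 0.0489 g/dL

0.0489


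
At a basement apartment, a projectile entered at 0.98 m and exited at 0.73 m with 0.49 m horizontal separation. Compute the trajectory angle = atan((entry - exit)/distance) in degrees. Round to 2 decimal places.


Bullet trajectory angle:
Height difference = 0.98 - 0.73 = 0.25 m
angle = atan(0.25 / 0.49)
angle = atan(0.510204)
angle = 27.03 degrees

27.03


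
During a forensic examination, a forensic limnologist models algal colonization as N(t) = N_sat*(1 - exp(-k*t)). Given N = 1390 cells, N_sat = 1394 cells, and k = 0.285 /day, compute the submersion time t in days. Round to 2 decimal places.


PMSI from diatom colonization curve:
N / N_sat = 1390 / 1394 = 0.997131
1 - N/N_sat = 0.002869
ln(1 - N/N_sat) = -5.853792
t = -ln(1 - N/N_sat) / k = -(-5.853792) / 0.285 = 20.54 days

20.54


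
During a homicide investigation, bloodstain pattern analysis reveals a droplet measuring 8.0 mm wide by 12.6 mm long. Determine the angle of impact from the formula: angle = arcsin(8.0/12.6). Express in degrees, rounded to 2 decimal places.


Blood spatter impact angle calculation:
width / length = 8.0 / 12.6 = 0.634921
angle = arcsin(0.634921)
angle = 39.41 degrees

39.41


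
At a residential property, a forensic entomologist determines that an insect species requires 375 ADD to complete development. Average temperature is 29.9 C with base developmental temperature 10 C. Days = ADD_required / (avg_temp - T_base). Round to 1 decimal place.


Insect development time:
Effective temperature = avg_temp - T_base = 29.9 - 10 = 19.9 C
Days = ADD / effective_temp = 375 / 19.9 = 18.8 days

18.8
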